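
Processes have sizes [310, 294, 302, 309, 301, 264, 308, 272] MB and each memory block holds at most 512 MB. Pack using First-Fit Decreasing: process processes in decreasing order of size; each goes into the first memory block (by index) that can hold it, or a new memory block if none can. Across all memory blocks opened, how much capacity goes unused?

1736

Sorted descending: 310, 309, 308, 302, 301, 294, 272, 264.
310 MB → memory block 1 (remaining 202 MB)
309 MB → memory block 2 (remaining 203 MB)
308 MB → memory block 3 (remaining 204 MB)
302 MB → memory block 4 (remaining 210 MB)
301 MB → memory block 5 (remaining 211 MB)
294 MB → memory block 6 (remaining 218 MB)
272 MB → memory block 7 (remaining 240 MB)
264 MB → memory block 8 (remaining 248 MB)
8 memory blocks × 512 MB = 4096 MB; used 2360 MB; unused 1736 MB.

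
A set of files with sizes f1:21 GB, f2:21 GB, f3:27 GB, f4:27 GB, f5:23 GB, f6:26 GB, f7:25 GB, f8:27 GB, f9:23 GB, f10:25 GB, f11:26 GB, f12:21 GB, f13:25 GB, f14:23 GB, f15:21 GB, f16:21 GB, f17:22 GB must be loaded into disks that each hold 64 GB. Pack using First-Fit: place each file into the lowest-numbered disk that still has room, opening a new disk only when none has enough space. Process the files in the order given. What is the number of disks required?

8

f1 (21 GB) → disk 1 (remaining 43 GB)
f2 (21 GB) → disk 1 (remaining 22 GB)
f3 (27 GB) → disk 2 (remaining 37 GB)
f4 (27 GB) → disk 2 (remaining 10 GB)
f5 (23 GB) → disk 3 (remaining 41 GB)
f6 (26 GB) → disk 3 (remaining 15 GB)
f7 (25 GB) → disk 4 (remaining 39 GB)
f8 (27 GB) → disk 4 (remaining 12 GB)
f9 (23 GB) → disk 5 (remaining 41 GB)
f10 (25 GB) → disk 5 (remaining 16 GB)
f11 (26 GB) → disk 6 (remaining 38 GB)
f12 (21 GB) → disk 1 (remaining 1 GB)
f13 (25 GB) → disk 6 (remaining 13 GB)
f14 (23 GB) → disk 7 (remaining 41 GB)
f15 (21 GB) → disk 7 (remaining 20 GB)
f16 (21 GB) → disk 8 (remaining 43 GB)
f17 (22 GB) → disk 8 (remaining 21 GB)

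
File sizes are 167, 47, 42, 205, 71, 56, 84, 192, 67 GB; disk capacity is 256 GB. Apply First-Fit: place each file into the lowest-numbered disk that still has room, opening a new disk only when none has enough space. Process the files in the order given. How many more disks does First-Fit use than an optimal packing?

1

First-Fit: [167,47,42] [205] [71,56,84] [192] [67] → 5 disks.
Total size 931 GB; any packing needs at least ⌈931/256⌉ = 4 disks.
An optimal packing achieves that bound: [205,47] [192,56] [167,84] [71,67,42] → 4 disks.
Excess: 5 − 4 = 1.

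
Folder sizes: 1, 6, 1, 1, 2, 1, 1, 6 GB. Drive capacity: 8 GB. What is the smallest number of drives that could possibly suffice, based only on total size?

3 drives

Total size = 1 + 6 + 1 + 1 + 2 + 1 + 1 + 6 = 19 GB.
⌈19 / 8⌉ = 3.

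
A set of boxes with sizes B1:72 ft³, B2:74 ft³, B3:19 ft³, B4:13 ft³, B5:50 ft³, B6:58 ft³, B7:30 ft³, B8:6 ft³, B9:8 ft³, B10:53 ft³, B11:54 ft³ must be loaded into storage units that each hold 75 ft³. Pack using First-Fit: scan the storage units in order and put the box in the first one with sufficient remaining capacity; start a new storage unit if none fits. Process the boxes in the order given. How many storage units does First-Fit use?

7 storage units

Put B1 (72 ft³) in storage unit 1; 3 ft³ remain.
Put B2 (74 ft³) in storage unit 2; 1 ft³ remain.
Put B3 (19 ft³) in storage unit 3; 56 ft³ remain.
Put B4 (13 ft³) in storage unit 3; 43 ft³ remain.
Put B5 (50 ft³) in storage unit 4; 25 ft³ remain.
Put B6 (58 ft³) in storage unit 5; 17 ft³ remain.
Put B7 (30 ft³) in storage unit 3; 13 ft³ remain.
Put B8 (6 ft³) in storage unit 3; 7 ft³ remain.
Put B9 (8 ft³) in storage unit 4; 17 ft³ remain.
Put B10 (53 ft³) in storage unit 6; 22 ft³ remain.
Put B11 (54 ft³) in storage unit 7; 21 ft³ remain.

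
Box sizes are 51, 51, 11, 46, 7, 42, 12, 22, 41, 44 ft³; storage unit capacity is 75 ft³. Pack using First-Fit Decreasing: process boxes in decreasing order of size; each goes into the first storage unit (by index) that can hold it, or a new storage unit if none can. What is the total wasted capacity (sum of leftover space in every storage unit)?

Sorted descending: 51, 51, 46, 44, 42, 41, 22, 12, 11, 7.
Put 51 ft³ in storage unit 1; 24 ft³ remain.
Put 51 ft³ in storage unit 2; 24 ft³ remain.
Put 46 ft³ in storage unit 3; 29 ft³ remain.
Put 44 ft³ in storage unit 4; 31 ft³ remain.
Put 42 ft³ in storage unit 5; 33 ft³ remain.
Put 41 ft³ in storage unit 6; 34 ft³ remain.
Put 22 ft³ in storage unit 1; 2 ft³ remain.
Put 12 ft³ in storage unit 2; 12 ft³ remain.
Put 11 ft³ in storage unit 2; 1 ft³ remain.
Put 7 ft³ in storage unit 3; 22 ft³ remain.
6 storage units × 75 ft³ = 450 ft³; used 327 ft³; unused 123 ft³.

123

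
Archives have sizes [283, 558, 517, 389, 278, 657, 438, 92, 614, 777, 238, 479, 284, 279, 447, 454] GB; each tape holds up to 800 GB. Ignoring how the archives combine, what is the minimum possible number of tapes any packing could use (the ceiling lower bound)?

9

Total size = 283 + 558 + 517 + 389 + 278 + 657 + 438 + 92 + 614 + 777 + 238 + 479 + 284 + 279 + 447 + 454 = 6784 GB.
⌈6784 / 800⌉ = 9.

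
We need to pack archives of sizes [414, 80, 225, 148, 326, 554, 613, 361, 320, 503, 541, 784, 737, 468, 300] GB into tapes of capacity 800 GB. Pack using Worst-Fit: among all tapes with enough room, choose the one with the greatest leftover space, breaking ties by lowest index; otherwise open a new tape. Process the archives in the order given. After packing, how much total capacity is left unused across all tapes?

tape 1: place 414 GB, 386 GB left
tape 1: place 80 GB, 306 GB left
tape 1: place 225 GB, 81 GB left
tape 2: place 148 GB, 652 GB left
tape 2: place 326 GB, 326 GB left
tape 3: place 554 GB, 246 GB left
tape 4: place 613 GB, 187 GB left
tape 5: place 361 GB, 439 GB left
tape 5: place 320 GB, 119 GB left
tape 6: place 503 GB, 297 GB left
tape 7: place 541 GB, 259 GB left
tape 8: place 784 GB, 16 GB left
tape 9: place 737 GB, 63 GB left
tape 10: place 468 GB, 332 GB left
tape 10: place 300 GB, 32 GB left
10 tapes × 800 GB = 8000 GB; used 6374 GB; unused 1626 GB.

1626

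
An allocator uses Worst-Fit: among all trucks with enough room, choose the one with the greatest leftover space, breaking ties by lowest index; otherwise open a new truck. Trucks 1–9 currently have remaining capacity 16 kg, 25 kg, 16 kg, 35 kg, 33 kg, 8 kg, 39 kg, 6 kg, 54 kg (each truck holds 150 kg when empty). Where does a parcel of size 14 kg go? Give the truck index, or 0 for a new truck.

Trucks with room: truck 1 (16 kg), truck 2 (25 kg), truck 3 (16 kg), truck 4 (35 kg), truck 5 (33 kg), truck 7 (39 kg), truck 9 (54 kg).
Most room is truck 9 with 54 kg free.

9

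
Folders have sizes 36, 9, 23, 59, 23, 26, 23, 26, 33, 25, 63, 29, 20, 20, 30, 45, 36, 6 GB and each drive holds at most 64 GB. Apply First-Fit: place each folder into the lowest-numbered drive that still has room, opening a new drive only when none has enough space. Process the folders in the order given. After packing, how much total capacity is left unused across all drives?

172

Put 36 GB in drive 1; 28 GB remain.
Put 9 GB in drive 1; 19 GB remain.
Put 23 GB in drive 2; 41 GB remain.
Put 59 GB in drive 3; 5 GB remain.
Put 23 GB in drive 2; 18 GB remain.
Put 26 GB in drive 4; 38 GB remain.
Put 23 GB in drive 4; 15 GB remain.
Put 26 GB in drive 5; 38 GB remain.
Put 33 GB in drive 5; 5 GB remain.
Put 25 GB in drive 6; 39 GB remain.
Put 63 GB in drive 7; 1 GB remain.
Put 29 GB in drive 6; 10 GB remain.
Put 20 GB in drive 8; 44 GB remain.
Put 20 GB in drive 8; 24 GB remain.
Put 30 GB in drive 9; 34 GB remain.
Put 45 GB in drive 10; 19 GB remain.
Put 36 GB in drive 11; 28 GB remain.
Put 6 GB in drive 1; 13 GB remain.
11 drives × 64 GB = 704 GB; used 532 GB; unused 172 GB.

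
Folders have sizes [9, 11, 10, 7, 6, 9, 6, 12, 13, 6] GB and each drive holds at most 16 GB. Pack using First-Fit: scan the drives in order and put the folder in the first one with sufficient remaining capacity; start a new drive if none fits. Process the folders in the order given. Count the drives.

drive 1: place 9 GB, 7 GB left
drive 2: place 11 GB, 5 GB left
drive 3: place 10 GB, 6 GB left
drive 1: place 7 GB, 0 GB left
drive 3: place 6 GB, 0 GB left
drive 4: place 9 GB, 7 GB left
drive 4: place 6 GB, 1 GB left
drive 5: place 12 GB, 4 GB left
drive 6: place 13 GB, 3 GB left
drive 7: place 6 GB, 10 GB left
Final drives: [9,7] [11] [10,6] [9,6] [12] [13] [6].

7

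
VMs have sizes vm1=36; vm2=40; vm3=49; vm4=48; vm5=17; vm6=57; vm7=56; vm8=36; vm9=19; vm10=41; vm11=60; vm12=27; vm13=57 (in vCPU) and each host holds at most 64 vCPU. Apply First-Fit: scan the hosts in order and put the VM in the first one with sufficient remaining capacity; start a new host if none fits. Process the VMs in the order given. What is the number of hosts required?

Put vm1 (36 vCPU) in host 1; 28 vCPU remain.
Put vm2 (40 vCPU) in host 2; 24 vCPU remain.
Put vm3 (49 vCPU) in host 3; 15 vCPU remain.
Put vm4 (48 vCPU) in host 4; 16 vCPU remain.
Put vm5 (17 vCPU) in host 1; 11 vCPU remain.
Put vm6 (57 vCPU) in host 5; 7 vCPU remain.
Put vm7 (56 vCPU) in host 6; 8 vCPU remain.
Put vm8 (36 vCPU) in host 7; 28 vCPU remain.
Put vm9 (19 vCPU) in host 2; 5 vCPU remain.
Put vm10 (41 vCPU) in host 8; 23 vCPU remain.
Put vm11 (60 vCPU) in host 9; 4 vCPU remain.
Put vm12 (27 vCPU) in host 7; 1 vCPU remain.
Put vm13 (57 vCPU) in host 10; 7 vCPU remain.
Final hosts: [36,17] [40,19] [49] [48] [57] [56] [36,27] [41] [60] [57].

10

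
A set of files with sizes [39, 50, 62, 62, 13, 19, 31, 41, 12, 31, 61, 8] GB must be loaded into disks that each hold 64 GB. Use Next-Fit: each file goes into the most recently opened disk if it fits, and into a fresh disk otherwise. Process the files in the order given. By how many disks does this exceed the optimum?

Next-Fit: [39] [50] [62] [62] [13,19,31] [41,12] [31] [61] [8] → 9 disks.
Total size 429 GB; any packing needs at least ⌈429/64⌉ = 7 disks.
An optimal packing achieves that bound: [62] [62] [61] [50,13] [41,19] [39,12,8] [31,31] → 7 disks.
Excess: 9 − 7 = 2.

2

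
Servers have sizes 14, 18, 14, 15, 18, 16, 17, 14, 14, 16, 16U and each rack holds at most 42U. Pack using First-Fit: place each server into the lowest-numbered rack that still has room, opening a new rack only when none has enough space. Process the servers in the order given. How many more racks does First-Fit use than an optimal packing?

First-Fit: [14,18] [14,15] [18,16] [17,14] [14,16] [16] → 6 racks.
Total size 172U; any packing needs at least ⌈172/42⌉ = 5 racks.
An optimal packing achieves that bound: [18,18] [17,16] [16,16] [15,14] [14,14,14] → 5 racks.
Excess: 6 − 5 = 1.

1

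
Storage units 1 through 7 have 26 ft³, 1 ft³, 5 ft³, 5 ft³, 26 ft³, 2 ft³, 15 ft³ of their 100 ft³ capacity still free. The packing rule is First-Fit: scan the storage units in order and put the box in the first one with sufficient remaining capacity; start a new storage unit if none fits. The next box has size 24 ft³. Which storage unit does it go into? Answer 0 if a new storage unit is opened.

1

Storage units with room: storage unit 1 (26 ft³), storage unit 5 (26 ft³).
The first with room is storage unit 1.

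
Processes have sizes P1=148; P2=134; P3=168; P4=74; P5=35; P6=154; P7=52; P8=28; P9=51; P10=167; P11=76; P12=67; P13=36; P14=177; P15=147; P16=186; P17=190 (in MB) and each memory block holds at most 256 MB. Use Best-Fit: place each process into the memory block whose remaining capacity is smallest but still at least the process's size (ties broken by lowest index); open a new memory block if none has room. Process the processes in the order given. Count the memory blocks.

memory block 1: place P1 (148 MB), 108 MB left
memory block 2: place P2 (134 MB), 122 MB left
memory block 3: place P3 (168 MB), 88 MB left
memory block 3: place P4 (74 MB), 14 MB left
memory block 1: place P5 (35 MB), 73 MB left
memory block 4: place P6 (154 MB), 102 MB left
memory block 1: place P7 (52 MB), 21 MB left
memory block 4: place P8 (28 MB), 74 MB left
memory block 4: place P9 (51 MB), 23 MB left
memory block 5: place P10 (167 MB), 89 MB left
memory block 5: place P11 (76 MB), 13 MB left
memory block 2: place P12 (67 MB), 55 MB left
memory block 2: place P13 (36 MB), 19 MB left
memory block 6: place P14 (177 MB), 79 MB left
memory block 7: place P15 (147 MB), 109 MB left
memory block 8: place P16 (186 MB), 70 MB left
memory block 9: place P17 (190 MB), 66 MB left
Final memory blocks: [148,35,52] [134,67,36] [168,74] [154,28,51] [167,76] [177] [147] [186] [190].

9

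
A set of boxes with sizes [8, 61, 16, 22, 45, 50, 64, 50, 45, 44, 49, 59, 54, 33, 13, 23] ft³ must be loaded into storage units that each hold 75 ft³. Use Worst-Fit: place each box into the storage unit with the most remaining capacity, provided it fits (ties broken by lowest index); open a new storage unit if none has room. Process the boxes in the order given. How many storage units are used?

11 storage units

8 ft³ → storage unit 1 (remaining 67 ft³)
61 ft³ → storage unit 1 (remaining 6 ft³)
16 ft³ → storage unit 2 (remaining 59 ft³)
22 ft³ → storage unit 2 (remaining 37 ft³)
45 ft³ → storage unit 3 (remaining 30 ft³)
50 ft³ → storage unit 4 (remaining 25 ft³)
64 ft³ → storage unit 5 (remaining 11 ft³)
50 ft³ → storage unit 6 (remaining 25 ft³)
45 ft³ → storage unit 7 (remaining 30 ft³)
44 ft³ → storage unit 8 (remaining 31 ft³)
49 ft³ → storage unit 9 (remaining 26 ft³)
59 ft³ → storage unit 10 (remaining 16 ft³)
54 ft³ → storage unit 11 (remaining 21 ft³)
33 ft³ → storage unit 2 (remaining 4 ft³)
13 ft³ → storage unit 8 (remaining 18 ft³)
23 ft³ → storage unit 3 (remaining 7 ft³)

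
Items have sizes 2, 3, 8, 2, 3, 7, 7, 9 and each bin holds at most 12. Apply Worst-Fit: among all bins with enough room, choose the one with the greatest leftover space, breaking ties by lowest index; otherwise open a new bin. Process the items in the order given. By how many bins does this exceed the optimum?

Worst-Fit: [2,3,2,3] [8] [7] [7] [9] → 5 bins.
Total size 41; any packing needs at least ⌈41/12⌉ = 4 bins.
An optimal packing achieves that bound: [9,3] [8,3] [7,2,2] [7] → 4 bins.
Excess: 5 − 4 = 1.

1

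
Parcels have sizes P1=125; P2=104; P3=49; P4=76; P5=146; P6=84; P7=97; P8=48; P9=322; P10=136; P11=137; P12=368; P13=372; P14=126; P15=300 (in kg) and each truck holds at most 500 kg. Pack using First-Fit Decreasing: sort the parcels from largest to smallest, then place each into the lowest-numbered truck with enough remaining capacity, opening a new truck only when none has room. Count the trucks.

Sorted descending: 372, 368, 322, 300, 146, 137, 136, 126, 125, 104, 97, 84, 76, 49, 48.
Put 372 kg in truck 1; 128 kg remain.
Put 368 kg in truck 2; 132 kg remain.
Put 322 kg in truck 3; 178 kg remain.
Put 300 kg in truck 4; 200 kg remain.
Put 146 kg in truck 3; 32 kg remain.
Put 137 kg in truck 4; 63 kg remain.
Put 136 kg in truck 5; 364 kg remain.
Put 126 kg in truck 1; 2 kg remain.
Put 125 kg in truck 2; 7 kg remain.
Put 104 kg in truck 5; 260 kg remain.
Put 97 kg in truck 5; 163 kg remain.
Put 84 kg in truck 5; 79 kg remain.
Put 76 kg in truck 5; 3 kg remain.
Put 49 kg in truck 4; 14 kg remain.
Put 48 kg in truck 6; 452 kg remain.

6 trucks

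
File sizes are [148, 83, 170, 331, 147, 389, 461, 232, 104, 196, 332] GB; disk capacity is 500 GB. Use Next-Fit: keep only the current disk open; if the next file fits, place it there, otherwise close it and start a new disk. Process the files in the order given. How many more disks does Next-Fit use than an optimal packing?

1

Next-Fit: [148,83,170] [331,147] [389] [461] [232,104] [196] [332] → 7 disks.
Total size 2593 GB; any packing needs at least ⌈2593/500⌉ = 6 disks.
An optimal packing achieves that bound: [461] [389,104] [332,148] [331,147] [232,196] [170,83] → 6 disks.
Excess: 7 − 6 = 1.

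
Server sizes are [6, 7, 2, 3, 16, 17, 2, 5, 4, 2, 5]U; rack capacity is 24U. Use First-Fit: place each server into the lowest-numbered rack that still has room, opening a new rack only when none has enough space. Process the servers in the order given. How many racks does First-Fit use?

3

6U → rack 1 (remaining 18U)
7U → rack 1 (remaining 11U)
2U → rack 1 (remaining 9U)
3U → rack 1 (remaining 6U)
16U → rack 2 (remaining 8U)
17U → rack 3 (remaining 7U)
2U → rack 1 (remaining 4U)
5U → rack 2 (remaining 3U)
4U → rack 1 (remaining 0U)
2U → rack 2 (remaining 1U)
5U → rack 3 (remaining 2U)
Final racks: [6,7,2,3,2,4] [16,5,2] [17,5].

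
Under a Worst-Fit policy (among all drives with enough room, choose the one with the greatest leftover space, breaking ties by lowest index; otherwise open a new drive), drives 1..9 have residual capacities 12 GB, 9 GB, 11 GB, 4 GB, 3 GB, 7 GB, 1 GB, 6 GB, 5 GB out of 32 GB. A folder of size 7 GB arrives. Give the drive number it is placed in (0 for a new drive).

1

Drives with room: drive 1 (12 GB), drive 2 (9 GB), drive 3 (11 GB), drive 6 (7 GB).
Most room is drive 1 with 12 GB free.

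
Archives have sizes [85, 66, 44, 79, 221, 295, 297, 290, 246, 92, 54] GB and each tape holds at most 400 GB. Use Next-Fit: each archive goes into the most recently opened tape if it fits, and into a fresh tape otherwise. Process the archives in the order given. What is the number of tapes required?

6 tapes

tape 1: place 85 GB, 315 GB left
tape 1: place 66 GB, 249 GB left
tape 1: place 44 GB, 205 GB left
tape 1: place 79 GB, 126 GB left
tape 2: place 221 GB, 179 GB left
tape 3: place 295 GB, 105 GB left
tape 4: place 297 GB, 103 GB left
tape 5: place 290 GB, 110 GB left
tape 6: place 246 GB, 154 GB left
tape 6: place 92 GB, 62 GB left
tape 6: place 54 GB, 8 GB left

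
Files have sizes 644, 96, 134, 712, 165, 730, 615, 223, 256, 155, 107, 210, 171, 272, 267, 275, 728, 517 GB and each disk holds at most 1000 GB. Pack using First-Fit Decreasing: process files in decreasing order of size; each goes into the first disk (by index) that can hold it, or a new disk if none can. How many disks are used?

Sorted descending: 730, 728, 712, 644, 615, 517, 275, 272, 267, 256, 223, 210, 171, 165, 155, 134, 107, 96.
Put 730 GB in disk 1; 270 GB remain.
Put 728 GB in disk 2; 272 GB remain.
Put 712 GB in disk 3; 288 GB remain.
Put 644 GB in disk 4; 356 GB remain.
Put 615 GB in disk 5; 385 GB remain.
Put 517 GB in disk 6; 483 GB remain.
Put 275 GB in disk 3; 13 GB remain.
Put 272 GB in disk 2; 0 GB remain.
Put 267 GB in disk 1; 3 GB remain.
Put 256 GB in disk 4; 100 GB remain.
Put 223 GB in disk 5; 162 GB remain.
Put 210 GB in disk 6; 273 GB remain.
Put 171 GB in disk 6; 102 GB remain.
Put 165 GB in disk 7; 835 GB remain.
Put 155 GB in disk 5; 7 GB remain.
Put 134 GB in disk 7; 701 GB remain.
Put 107 GB in disk 7; 594 GB remain.
Put 96 GB in disk 4; 4 GB remain.

7 disks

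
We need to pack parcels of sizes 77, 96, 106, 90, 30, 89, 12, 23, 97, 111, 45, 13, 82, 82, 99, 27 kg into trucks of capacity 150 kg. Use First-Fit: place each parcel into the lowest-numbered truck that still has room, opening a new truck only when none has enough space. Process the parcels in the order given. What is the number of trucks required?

truck 1: place 77 kg, 73 kg left
truck 2: place 96 kg, 54 kg left
truck 3: place 106 kg, 44 kg left
truck 4: place 90 kg, 60 kg left
truck 1: place 30 kg, 43 kg left
truck 5: place 89 kg, 61 kg left
truck 1: place 12 kg, 31 kg left
truck 1: place 23 kg, 8 kg left
truck 6: place 97 kg, 53 kg left
truck 7: place 111 kg, 39 kg left
truck 2: place 45 kg, 9 kg left
truck 3: place 13 kg, 31 kg left
truck 8: place 82 kg, 68 kg left
truck 9: place 82 kg, 68 kg left
truck 10: place 99 kg, 51 kg left
truck 3: place 27 kg, 4 kg left

10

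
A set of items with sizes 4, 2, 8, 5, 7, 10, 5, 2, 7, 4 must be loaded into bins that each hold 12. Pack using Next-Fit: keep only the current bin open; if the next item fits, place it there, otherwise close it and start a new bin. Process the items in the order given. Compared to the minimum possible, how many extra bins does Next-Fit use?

Next-Fit: [4,2] [8] [5,7] [10] [5,2] [7,4] → 6 bins.
Total size 54; any packing needs at least ⌈54/12⌉ = 5 bins.
An optimal packing achieves that bound: [10,2] [8,4] [7,5] [7,5] [4,2] → 5 bins.
Excess: 6 − 5 = 1.

1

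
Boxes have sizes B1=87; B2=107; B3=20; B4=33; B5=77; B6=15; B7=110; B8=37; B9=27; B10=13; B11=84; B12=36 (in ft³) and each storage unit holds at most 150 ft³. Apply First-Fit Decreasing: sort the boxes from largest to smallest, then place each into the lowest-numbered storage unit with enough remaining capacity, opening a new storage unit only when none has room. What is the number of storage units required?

5

Sorted descending: 110, 107, 87, 84, 77, 37, 36, 33, 27, 20, 15, 13.
110 ft³ → storage unit 1 (remaining 40 ft³)
107 ft³ → storage unit 2 (remaining 43 ft³)
87 ft³ → storage unit 3 (remaining 63 ft³)
84 ft³ → storage unit 4 (remaining 66 ft³)
77 ft³ → storage unit 5 (remaining 73 ft³)
37 ft³ → storage unit 1 (remaining 3 ft³)
36 ft³ → storage unit 2 (remaining 7 ft³)
33 ft³ → storage unit 3 (remaining 30 ft³)
27 ft³ → storage unit 3 (remaining 3 ft³)
20 ft³ → storage unit 4 (remaining 46 ft³)
15 ft³ → storage unit 4 (remaining 31 ft³)
13 ft³ → storage unit 4 (remaining 18 ft³)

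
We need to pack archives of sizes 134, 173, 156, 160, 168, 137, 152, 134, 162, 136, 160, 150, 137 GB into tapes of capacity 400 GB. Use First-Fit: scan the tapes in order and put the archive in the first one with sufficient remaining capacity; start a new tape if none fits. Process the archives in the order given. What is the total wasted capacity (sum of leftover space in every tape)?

841

134 GB → tape 1 (remaining 266 GB)
173 GB → tape 1 (remaining 93 GB)
156 GB → tape 2 (remaining 244 GB)
160 GB → tape 2 (remaining 84 GB)
168 GB → tape 3 (remaining 232 GB)
137 GB → tape 3 (remaining 95 GB)
152 GB → tape 4 (remaining 248 GB)
134 GB → tape 4 (remaining 114 GB)
162 GB → tape 5 (remaining 238 GB)
136 GB → tape 5 (remaining 102 GB)
160 GB → tape 6 (remaining 240 GB)
150 GB → tape 6 (remaining 90 GB)
137 GB → tape 7 (remaining 263 GB)
7 tapes × 400 GB = 2800 GB; used 1959 GB; unused 841 GB.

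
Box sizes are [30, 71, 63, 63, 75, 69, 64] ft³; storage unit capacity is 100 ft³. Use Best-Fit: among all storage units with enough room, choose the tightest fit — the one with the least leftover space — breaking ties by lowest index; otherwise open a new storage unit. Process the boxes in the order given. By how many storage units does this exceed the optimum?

Best-Fit: [30,63] [71] [63] [75] [69] [64] → 6 storage units.
6 boxes exceed 50 ft³ (half the capacity), and no two of those can share a storage unit, so at least 6 storage units are needed.
So 6 is already optimal.

0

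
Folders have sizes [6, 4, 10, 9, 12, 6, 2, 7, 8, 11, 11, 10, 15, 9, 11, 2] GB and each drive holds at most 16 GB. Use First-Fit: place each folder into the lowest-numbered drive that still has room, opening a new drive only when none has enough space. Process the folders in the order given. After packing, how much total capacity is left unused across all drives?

Put 6 GB in drive 1; 10 GB remain.
Put 4 GB in drive 1; 6 GB remain.
Put 10 GB in drive 2; 6 GB remain.
Put 9 GB in drive 3; 7 GB remain.
Put 12 GB in drive 4; 4 GB remain.
Put 6 GB in drive 1; 0 GB remain.
Put 2 GB in drive 2; 4 GB remain.
Put 7 GB in drive 3; 0 GB remain.
Put 8 GB in drive 5; 8 GB remain.
Put 11 GB in drive 6; 5 GB remain.
Put 11 GB in drive 7; 5 GB remain.
Put 10 GB in drive 8; 6 GB remain.
Put 15 GB in drive 9; 1 GB remain.
Put 9 GB in drive 10; 7 GB remain.
Put 11 GB in drive 11; 5 GB remain.
Put 2 GB in drive 2; 2 GB remain.
11 drives × 16 GB = 176 GB; used 133 GB; unused 43 GB.

43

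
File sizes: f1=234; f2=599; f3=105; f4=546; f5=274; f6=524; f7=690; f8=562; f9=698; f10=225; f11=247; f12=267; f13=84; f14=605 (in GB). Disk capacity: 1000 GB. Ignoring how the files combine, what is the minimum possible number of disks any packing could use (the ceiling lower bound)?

6 disks

Total size = 234 + 599 + 105 + 546 + 274 + 524 + 690 + 562 + 698 + 225 + 247 + 267 + 84 + 605 = 5660 GB.
⌈5660 / 1000⌉ = 6.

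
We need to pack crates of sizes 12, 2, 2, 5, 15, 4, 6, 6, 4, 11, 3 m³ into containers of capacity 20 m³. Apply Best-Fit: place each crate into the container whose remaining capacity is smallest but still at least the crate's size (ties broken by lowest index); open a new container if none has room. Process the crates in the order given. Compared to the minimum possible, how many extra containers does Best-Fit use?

0

Best-Fit: [12,2,2,4] [5,15] [6,6,4,3] [11] → 4 containers.
Total size 70 m³; any packing needs at least ⌈70/20⌉ = 4 containers.
So 4 is already optimal.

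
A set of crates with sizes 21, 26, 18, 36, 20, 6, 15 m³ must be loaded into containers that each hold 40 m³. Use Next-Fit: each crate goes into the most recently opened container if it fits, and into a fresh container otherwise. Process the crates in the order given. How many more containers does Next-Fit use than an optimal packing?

Next-Fit: [21] [26] [18] [36] [20,6] [15] → 6 containers.
Total size 142 m³; any packing needs at least ⌈142/40⌉ = 4 containers.
An optimal packing achieves that bound: [36] [26,6] [21,18] [20,15] → 4 containers.
Excess: 6 − 4 = 2.

2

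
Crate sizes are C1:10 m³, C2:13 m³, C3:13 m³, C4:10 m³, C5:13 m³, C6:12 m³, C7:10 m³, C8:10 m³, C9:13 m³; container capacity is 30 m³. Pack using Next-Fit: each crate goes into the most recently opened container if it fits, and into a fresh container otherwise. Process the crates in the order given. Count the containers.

Put C1 (10 m³) in container 1; 20 m³ remain.
Put C2 (13 m³) in container 1; 7 m³ remain.
Put C3 (13 m³) in container 2; 17 m³ remain.
Put C4 (10 m³) in container 2; 7 m³ remain.
Put C5 (13 m³) in container 3; 17 m³ remain.
Put C6 (12 m³) in container 3; 5 m³ remain.
Put C7 (10 m³) in container 4; 20 m³ remain.
Put C8 (10 m³) in container 4; 10 m³ remain.
Put C9 (13 m³) in container 5; 17 m³ remain.
Final containers: [10,13] [13,10] [13,12] [10,10] [13].

5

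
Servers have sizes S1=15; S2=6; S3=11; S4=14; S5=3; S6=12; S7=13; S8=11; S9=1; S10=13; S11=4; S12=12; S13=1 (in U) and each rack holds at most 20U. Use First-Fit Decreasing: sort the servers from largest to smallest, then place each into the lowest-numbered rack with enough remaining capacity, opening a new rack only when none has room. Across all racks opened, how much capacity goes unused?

44

Sorted descending: 15, 14, 13, 13, 12, 12, 11, 11, 6, 4, 3, 1, 1.
rack 1: place 15U, 5U left
rack 2: place 14U, 6U left
rack 3: place 13U, 7U left
rack 4: place 13U, 7U left
rack 5: place 12U, 8U left
rack 6: place 12U, 8U left
rack 7: place 11U, 9U left
rack 8: place 11U, 9U left
rack 2: place 6U, 0U left
rack 1: place 4U, 1U left
rack 3: place 3U, 4U left
rack 1: place 1U, 0U left
rack 3: place 1U, 3U left
8 racks × 20U = 160U; used 116U; unused 44U.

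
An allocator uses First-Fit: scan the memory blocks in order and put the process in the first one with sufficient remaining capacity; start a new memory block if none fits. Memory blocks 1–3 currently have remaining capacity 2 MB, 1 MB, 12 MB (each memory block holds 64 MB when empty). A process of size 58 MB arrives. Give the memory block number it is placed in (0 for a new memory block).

0

No memory block has ≥ 58 MB free, so a new memory block is opened.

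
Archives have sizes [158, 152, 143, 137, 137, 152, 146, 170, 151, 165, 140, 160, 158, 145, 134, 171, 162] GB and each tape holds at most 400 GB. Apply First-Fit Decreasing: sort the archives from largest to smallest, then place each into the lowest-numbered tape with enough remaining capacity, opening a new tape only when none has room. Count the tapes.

9 tapes

Sorted descending: 171, 170, 165, 162, 160, 158, 158, 152, 152, 151, 146, 145, 143, 140, 137, 137, 134.
171 GB → tape 1 (remaining 229 GB)
170 GB → tape 1 (remaining 59 GB)
165 GB → tape 2 (remaining 235 GB)
162 GB → tape 2 (remaining 73 GB)
160 GB → tape 3 (remaining 240 GB)
158 GB → tape 3 (remaining 82 GB)
158 GB → tape 4 (remaining 242 GB)
152 GB → tape 4 (remaining 90 GB)
152 GB → tape 5 (remaining 248 GB)
151 GB → tape 5 (remaining 97 GB)
146 GB → tape 6 (remaining 254 GB)
145 GB → tape 6 (remaining 109 GB)
143 GB → tape 7 (remaining 257 GB)
140 GB → tape 7 (remaining 117 GB)
137 GB → tape 8 (remaining 263 GB)
137 GB → tape 8 (remaining 126 GB)
134 GB → tape 9 (remaining 266 GB)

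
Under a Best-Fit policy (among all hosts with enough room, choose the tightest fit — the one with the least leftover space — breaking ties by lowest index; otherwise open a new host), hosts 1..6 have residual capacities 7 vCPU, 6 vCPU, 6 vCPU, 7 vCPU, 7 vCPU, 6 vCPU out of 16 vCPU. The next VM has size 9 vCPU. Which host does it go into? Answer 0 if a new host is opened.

No host has ≥ 9 vCPU free, so a new host is opened.

0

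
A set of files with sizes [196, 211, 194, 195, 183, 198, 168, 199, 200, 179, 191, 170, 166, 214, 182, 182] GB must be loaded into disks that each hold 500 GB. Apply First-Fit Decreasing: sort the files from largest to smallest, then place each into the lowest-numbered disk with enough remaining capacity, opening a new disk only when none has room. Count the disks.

8 disks

Sorted descending: 214, 211, 200, 199, 198, 196, 195, 194, 191, 183, 182, 182, 179, 170, 168, 166.
214 GB → disk 1 (remaining 286 GB)
211 GB → disk 1 (remaining 75 GB)
200 GB → disk 2 (remaining 300 GB)
199 GB → disk 2 (remaining 101 GB)
198 GB → disk 3 (remaining 302 GB)
196 GB → disk 3 (remaining 106 GB)
195 GB → disk 4 (remaining 305 GB)
194 GB → disk 4 (remaining 111 GB)
191 GB → disk 5 (remaining 309 GB)
183 GB → disk 5 (remaining 126 GB)
182 GB → disk 6 (remaining 318 GB)
182 GB → disk 6 (remaining 136 GB)
179 GB → disk 7 (remaining 321 GB)
170 GB → disk 7 (remaining 151 GB)
168 GB → disk 8 (remaining 332 GB)
166 GB → disk 8 (remaining 166 GB)
Final disks: [214,211] [200,199] [198,196] [195,194] [191,183] [182,182] [179,170] [168,166].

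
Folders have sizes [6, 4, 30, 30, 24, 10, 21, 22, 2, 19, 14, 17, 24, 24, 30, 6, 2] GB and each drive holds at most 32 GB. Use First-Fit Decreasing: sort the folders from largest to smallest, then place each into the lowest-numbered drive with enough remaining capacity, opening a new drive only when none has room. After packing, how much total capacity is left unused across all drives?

35

Sorted descending: 30, 30, 30, 24, 24, 24, 22, 21, 19, 17, 14, 10, 6, 6, 4, 2, 2.
30 GB → drive 1 (remaining 2 GB)
30 GB → drive 2 (remaining 2 GB)
30 GB → drive 3 (remaining 2 GB)
24 GB → drive 4 (remaining 8 GB)
24 GB → drive 5 (remaining 8 GB)
24 GB → drive 6 (remaining 8 GB)
22 GB → drive 7 (remaining 10 GB)
21 GB → drive 8 (remaining 11 GB)
19 GB → drive 9 (remaining 13 GB)
17 GB → drive 10 (remaining 15 GB)
14 GB → drive 10 (remaining 1 GB)
10 GB → drive 7 (remaining 0 GB)
6 GB → drive 4 (remaining 2 GB)
6 GB → drive 5 (remaining 2 GB)
4 GB → drive 6 (remaining 4 GB)
2 GB → drive 1 (remaining 0 GB)
2 GB → drive 2 (remaining 0 GB)
10 drives × 32 GB = 320 GB; used 285 GB; unused 35 GB.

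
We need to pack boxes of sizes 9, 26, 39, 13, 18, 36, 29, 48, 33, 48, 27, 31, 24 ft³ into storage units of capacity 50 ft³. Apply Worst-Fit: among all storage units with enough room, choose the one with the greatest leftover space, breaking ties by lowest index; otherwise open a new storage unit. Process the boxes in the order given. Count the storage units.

10

Put 9 ft³ in storage unit 1; 41 ft³ remain.
Put 26 ft³ in storage unit 1; 15 ft³ remain.
Put 39 ft³ in storage unit 2; 11 ft³ remain.
Put 13 ft³ in storage unit 1; 2 ft³ remain.
Put 18 ft³ in storage unit 3; 32 ft³ remain.
Put 36 ft³ in storage unit 4; 14 ft³ remain.
Put 29 ft³ in storage unit 3; 3 ft³ remain.
Put 48 ft³ in storage unit 5; 2 ft³ remain.
Put 33 ft³ in storage unit 6; 17 ft³ remain.
Put 48 ft³ in storage unit 7; 2 ft³ remain.
Put 27 ft³ in storage unit 8; 23 ft³ remain.
Put 31 ft³ in storage unit 9; 19 ft³ remain.
Put 24 ft³ in storage unit 10; 26 ft³ remain.
Final storage units: [9,26,13] [39] [18,29] [36] [48] [33] [48] [27] [31] [24].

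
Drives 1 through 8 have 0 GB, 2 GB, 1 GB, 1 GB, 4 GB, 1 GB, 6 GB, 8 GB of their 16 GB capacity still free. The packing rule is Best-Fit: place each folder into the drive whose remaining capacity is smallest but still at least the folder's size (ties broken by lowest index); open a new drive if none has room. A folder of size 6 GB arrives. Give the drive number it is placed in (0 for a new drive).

7

Drives with room: drive 7 (6 GB), drive 8 (8 GB).
Tightest fit is drive 7 with 6 GB free.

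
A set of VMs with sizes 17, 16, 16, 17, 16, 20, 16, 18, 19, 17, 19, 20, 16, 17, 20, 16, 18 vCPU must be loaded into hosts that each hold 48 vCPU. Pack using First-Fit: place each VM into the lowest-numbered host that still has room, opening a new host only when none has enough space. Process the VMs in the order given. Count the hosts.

9

17 vCPU → host 1 (remaining 31 vCPU)
16 vCPU → host 1 (remaining 15 vCPU)
16 vCPU → host 2 (remaining 32 vCPU)
17 vCPU → host 2 (remaining 15 vCPU)
16 vCPU → host 3 (remaining 32 vCPU)
20 vCPU → host 3 (remaining 12 vCPU)
16 vCPU → host 4 (remaining 32 vCPU)
18 vCPU → host 4 (remaining 14 vCPU)
19 vCPU → host 5 (remaining 29 vCPU)
17 vCPU → host 5 (remaining 12 vCPU)
19 vCPU → host 6 (remaining 29 vCPU)
20 vCPU → host 6 (remaining 9 vCPU)
16 vCPU → host 7 (remaining 32 vCPU)
17 vCPU → host 7 (remaining 15 vCPU)
20 vCPU → host 8 (remaining 28 vCPU)
16 vCPU → host 8 (remaining 12 vCPU)
18 vCPU → host 9 (remaining 30 vCPU)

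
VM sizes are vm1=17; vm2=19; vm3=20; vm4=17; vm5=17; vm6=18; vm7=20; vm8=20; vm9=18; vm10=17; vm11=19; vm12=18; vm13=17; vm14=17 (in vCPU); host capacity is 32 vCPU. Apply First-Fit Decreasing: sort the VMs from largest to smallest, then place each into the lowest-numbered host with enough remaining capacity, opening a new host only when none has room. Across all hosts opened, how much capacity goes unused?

194

Sorted descending: 20, 20, 20, 19, 19, 18, 18, 18, 17, 17, 17, 17, 17, 17.
20 vCPU → host 1 (remaining 12 vCPU)
20 vCPU → host 2 (remaining 12 vCPU)
20 vCPU → host 3 (remaining 12 vCPU)
19 vCPU → host 4 (remaining 13 vCPU)
19 vCPU → host 5 (remaining 13 vCPU)
18 vCPU → host 6 (remaining 14 vCPU)
18 vCPU → host 7 (remaining 14 vCPU)
18 vCPU → host 8 (remaining 14 vCPU)
17 vCPU → host 9 (remaining 15 vCPU)
17 vCPU → host 10 (remaining 15 vCPU)
17 vCPU → host 11 (remaining 15 vCPU)
17 vCPU → host 12 (remaining 15 vCPU)
17 vCPU → host 13 (remaining 15 vCPU)
17 vCPU → host 14 (remaining 15 vCPU)
14 hosts × 32 vCPU = 448 vCPU; used 254 vCPU; unused 194 vCPU.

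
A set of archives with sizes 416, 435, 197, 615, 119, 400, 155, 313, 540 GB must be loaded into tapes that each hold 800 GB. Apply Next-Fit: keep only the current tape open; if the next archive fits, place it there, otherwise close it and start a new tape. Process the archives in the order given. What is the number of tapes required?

6 tapes

416 GB → tape 1 (remaining 384 GB)
435 GB → tape 2 (remaining 365 GB)
197 GB → tape 2 (remaining 168 GB)
615 GB → tape 3 (remaining 185 GB)
119 GB → tape 3 (remaining 66 GB)
400 GB → tape 4 (remaining 400 GB)
155 GB → tape 4 (remaining 245 GB)
313 GB → tape 5 (remaining 487 GB)
540 GB → tape 6 (remaining 260 GB)
Final tapes: [416] [435,197] [615,119] [400,155] [313] [540].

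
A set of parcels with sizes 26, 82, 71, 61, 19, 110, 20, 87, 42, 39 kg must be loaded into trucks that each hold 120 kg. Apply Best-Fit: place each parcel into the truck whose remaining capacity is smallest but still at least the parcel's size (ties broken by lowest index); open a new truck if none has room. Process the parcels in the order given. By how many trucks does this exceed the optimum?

Best-Fit: [26,82] [71,19,20] [61,42] [110] [87] [39] → 6 trucks.
Total size 557 kg; any packing needs at least ⌈557/120⌉ = 5 trucks.
An optimal packing achieves that bound: [110] [87,26] [82,20] [71,42] [61,39,19] → 5 trucks.
Excess: 6 − 5 = 1.

1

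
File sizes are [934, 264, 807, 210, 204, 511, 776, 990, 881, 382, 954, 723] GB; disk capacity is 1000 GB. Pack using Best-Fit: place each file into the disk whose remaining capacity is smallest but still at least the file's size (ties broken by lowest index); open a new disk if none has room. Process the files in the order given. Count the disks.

934 GB → disk 1 (remaining 66 GB)
264 GB → disk 2 (remaining 736 GB)
807 GB → disk 3 (remaining 193 GB)
210 GB → disk 2 (remaining 526 GB)
204 GB → disk 2 (remaining 322 GB)
511 GB → disk 4 (remaining 489 GB)
776 GB → disk 5 (remaining 224 GB)
990 GB → disk 6 (remaining 10 GB)
881 GB → disk 7 (remaining 119 GB)
382 GB → disk 4 (remaining 107 GB)
954 GB → disk 8 (remaining 46 GB)
723 GB → disk 9 (remaining 277 GB)

9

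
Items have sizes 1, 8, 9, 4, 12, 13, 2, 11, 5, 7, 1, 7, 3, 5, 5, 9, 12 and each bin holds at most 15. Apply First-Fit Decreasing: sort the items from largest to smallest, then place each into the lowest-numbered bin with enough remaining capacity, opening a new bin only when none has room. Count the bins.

Sorted descending: 13, 12, 12, 11, 9, 9, 8, 7, 7, 5, 5, 5, 4, 3, 2, 1, 1.
13 → bin 1 (remaining 2)
12 → bin 2 (remaining 3)
12 → bin 3 (remaining 3)
11 → bin 4 (remaining 4)
9 → bin 5 (remaining 6)
9 → bin 6 (remaining 6)
8 → bin 7 (remaining 7)
7 → bin 7 (remaining 0)
7 → bin 8 (remaining 8)
5 → bin 5 (remaining 1)
5 → bin 6 (remaining 1)
5 → bin 8 (remaining 3)
4 → bin 4 (remaining 0)
3 → bin 2 (remaining 0)
2 → bin 1 (remaining 0)
1 → bin 3 (remaining 2)
1 → bin 3 (remaining 1)
Final bins: [13,2] [12,3] [12,1,1] [11,4] [9,5] [9,5] [8,7] [7,5].

8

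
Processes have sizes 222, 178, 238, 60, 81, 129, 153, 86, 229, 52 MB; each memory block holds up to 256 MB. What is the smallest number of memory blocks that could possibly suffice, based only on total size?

6

Total size = 222 + 178 + 238 + 60 + 81 + 129 + 153 + 86 + 229 + 52 = 1428 MB.
⌈1428 / 256⌉ = 6.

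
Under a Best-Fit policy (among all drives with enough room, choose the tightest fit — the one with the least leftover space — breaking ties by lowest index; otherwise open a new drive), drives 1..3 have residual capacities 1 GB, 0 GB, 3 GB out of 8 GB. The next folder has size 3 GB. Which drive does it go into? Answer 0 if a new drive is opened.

3

Drives with room: drive 3 (3 GB).
Tightest fit is drive 3 with 3 GB free.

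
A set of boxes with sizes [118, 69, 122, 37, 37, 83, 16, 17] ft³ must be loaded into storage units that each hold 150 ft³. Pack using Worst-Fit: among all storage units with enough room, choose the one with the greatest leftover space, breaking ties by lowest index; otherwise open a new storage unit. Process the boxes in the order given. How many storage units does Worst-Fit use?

4 storage units

storage unit 1: place 118 ft³, 32 ft³ left
storage unit 2: place 69 ft³, 81 ft³ left
storage unit 3: place 122 ft³, 28 ft³ left
storage unit 2: place 37 ft³, 44 ft³ left
storage unit 2: place 37 ft³, 7 ft³ left
storage unit 4: place 83 ft³, 67 ft³ left
storage unit 4: place 16 ft³, 51 ft³ left
storage unit 4: place 17 ft³, 34 ft³ left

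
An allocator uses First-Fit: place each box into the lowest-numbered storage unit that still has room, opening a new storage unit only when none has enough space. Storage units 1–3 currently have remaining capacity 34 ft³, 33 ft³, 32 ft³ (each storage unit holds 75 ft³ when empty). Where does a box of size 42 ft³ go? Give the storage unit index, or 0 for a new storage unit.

No storage unit has ≥ 42 ft³ free, so a new storage unit is opened.

0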